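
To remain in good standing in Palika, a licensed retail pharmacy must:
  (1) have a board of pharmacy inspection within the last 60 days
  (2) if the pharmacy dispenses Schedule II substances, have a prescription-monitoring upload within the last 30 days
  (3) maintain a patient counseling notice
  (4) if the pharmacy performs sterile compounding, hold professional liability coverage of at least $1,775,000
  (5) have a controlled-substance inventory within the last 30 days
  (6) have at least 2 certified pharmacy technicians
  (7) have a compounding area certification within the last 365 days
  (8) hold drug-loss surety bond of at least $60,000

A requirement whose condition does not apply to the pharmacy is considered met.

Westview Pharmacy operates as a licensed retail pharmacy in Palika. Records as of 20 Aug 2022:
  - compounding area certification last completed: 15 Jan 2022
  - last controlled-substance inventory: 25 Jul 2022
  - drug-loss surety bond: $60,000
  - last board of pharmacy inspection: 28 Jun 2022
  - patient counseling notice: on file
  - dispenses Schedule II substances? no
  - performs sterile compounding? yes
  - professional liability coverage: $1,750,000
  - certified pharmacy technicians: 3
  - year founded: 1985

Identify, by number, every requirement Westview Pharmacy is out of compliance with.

4

1. board of pharmacy inspection 53 days ago vs limit 60 → met
2. condition 'dispenses Schedule II substances' does not hold → requirement n/a → met
3. patient counseling notice present → met
4. condition 'performs sterile compounding' holds; professional liability coverage $1,750,000 < $1,775,000 → not met
5. controlled-substance inventory 26 days ago vs limit 30 → met
6. certified pharmacy technicians 3 ≥ 2 → met
7. compounding area certification 217 days ago vs limit 365 → met
8. drug-loss surety bond $60,000 ≥ $60,000 → met
Not met: 4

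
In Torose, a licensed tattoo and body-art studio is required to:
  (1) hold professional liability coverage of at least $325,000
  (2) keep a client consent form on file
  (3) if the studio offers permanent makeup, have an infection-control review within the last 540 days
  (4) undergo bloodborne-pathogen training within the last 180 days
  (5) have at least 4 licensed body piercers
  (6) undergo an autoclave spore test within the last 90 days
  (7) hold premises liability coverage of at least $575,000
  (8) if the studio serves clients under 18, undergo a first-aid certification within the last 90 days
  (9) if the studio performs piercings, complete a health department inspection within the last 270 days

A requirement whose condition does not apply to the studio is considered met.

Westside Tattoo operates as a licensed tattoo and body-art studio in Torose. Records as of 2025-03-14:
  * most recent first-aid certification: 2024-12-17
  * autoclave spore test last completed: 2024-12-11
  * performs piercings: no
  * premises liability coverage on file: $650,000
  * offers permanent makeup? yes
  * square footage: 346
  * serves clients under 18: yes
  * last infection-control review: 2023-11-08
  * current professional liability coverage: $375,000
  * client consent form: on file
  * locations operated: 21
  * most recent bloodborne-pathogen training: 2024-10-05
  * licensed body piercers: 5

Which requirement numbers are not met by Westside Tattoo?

1. professional liability coverage $375,000 ≥ $325,000 → met
2. client consent form present → met
3. condition 'offers permanent makeup' holds; infection-control review 492 days ago vs limit 540 → met
4. bloodborne-pathogen training 160 days ago vs limit 180 → met
5. licensed body piercers 5 ≥ 4 → met
6. autoclave spore test 93 days ago vs limit 90 → not met
7. premises liability coverage $650,000 ≥ $575,000 → met
8. condition 'serves clients under 18' holds; first-aid certification 87 days ago vs limit 90 → met
9. condition 'performs piercings' does not hold → requirement n/a → met
Not met: 6

6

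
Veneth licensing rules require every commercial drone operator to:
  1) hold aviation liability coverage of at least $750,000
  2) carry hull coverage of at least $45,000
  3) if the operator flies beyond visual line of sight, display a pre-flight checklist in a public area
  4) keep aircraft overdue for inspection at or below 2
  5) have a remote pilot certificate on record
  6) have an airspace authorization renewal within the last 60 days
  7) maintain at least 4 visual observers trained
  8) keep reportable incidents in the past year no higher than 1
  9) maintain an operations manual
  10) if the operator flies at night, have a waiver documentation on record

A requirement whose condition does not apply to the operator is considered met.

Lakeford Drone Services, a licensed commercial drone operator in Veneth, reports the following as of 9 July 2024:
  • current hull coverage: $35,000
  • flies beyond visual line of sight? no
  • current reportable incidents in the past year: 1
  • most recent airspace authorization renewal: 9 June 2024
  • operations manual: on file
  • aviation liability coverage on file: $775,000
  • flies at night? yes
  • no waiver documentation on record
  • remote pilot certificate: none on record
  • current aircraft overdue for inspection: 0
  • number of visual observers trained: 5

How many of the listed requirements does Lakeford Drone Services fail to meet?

3

1. aviation liability coverage $775,000 ≥ $750,000 → met
2. hull coverage $35,000 < $45,000 → not met
3. condition 'flies beyond visual line of sight' does not hold → requirement n/a → met
4. aircraft overdue for inspection 0 ≤ 2 → met
5. remote pilot certificate absent → not met
6. airspace authorization renewal 30 days ago vs limit 60 → met
7. visual observers trained 5 ≥ 4 → met
8. reportable incidents in the past year 1 ≤ 1 → met
9. operations manual present → met
10. condition 'flies at night' holds; waiver documentation absent → not met
Not met: 3 of 10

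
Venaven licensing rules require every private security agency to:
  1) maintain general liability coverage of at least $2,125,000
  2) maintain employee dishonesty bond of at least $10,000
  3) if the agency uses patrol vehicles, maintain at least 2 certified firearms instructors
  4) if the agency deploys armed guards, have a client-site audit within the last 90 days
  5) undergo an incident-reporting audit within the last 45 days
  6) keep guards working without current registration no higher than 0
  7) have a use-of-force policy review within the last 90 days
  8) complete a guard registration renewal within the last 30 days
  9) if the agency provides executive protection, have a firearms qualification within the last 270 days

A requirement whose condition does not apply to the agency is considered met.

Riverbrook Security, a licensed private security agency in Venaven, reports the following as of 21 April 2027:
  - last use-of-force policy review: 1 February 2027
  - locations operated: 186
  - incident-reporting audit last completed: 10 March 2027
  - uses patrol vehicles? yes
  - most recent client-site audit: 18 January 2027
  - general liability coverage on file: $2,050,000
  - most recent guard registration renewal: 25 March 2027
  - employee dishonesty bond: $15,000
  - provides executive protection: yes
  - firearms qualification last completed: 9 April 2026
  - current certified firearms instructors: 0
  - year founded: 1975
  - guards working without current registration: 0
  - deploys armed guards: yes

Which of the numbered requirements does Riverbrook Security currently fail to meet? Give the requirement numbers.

1, 3, 4, 9

1. general liability coverage $2,050,000 < $2,125,000 → not met
2. employee dishonesty bond $15,000 ≥ $10,000 → met
3. condition 'uses patrol vehicles' holds; certified firearms instructors 0 < 2 → not met
4. condition 'deploys armed guards' holds; client-site audit 93 days ago vs limit 90 → not met
5. incident-reporting audit 42 days ago vs limit 45 → met
6. guards working without current registration 0 ≤ 0 → met
7. use-of-force policy review 79 days ago vs limit 90 → met
8. guard registration renewal 27 days ago vs limit 30 → met
9. condition 'provides executive protection' holds; firearms qualification 377 days ago vs limit 270 → not met
Not met: 1, 3, 4, 9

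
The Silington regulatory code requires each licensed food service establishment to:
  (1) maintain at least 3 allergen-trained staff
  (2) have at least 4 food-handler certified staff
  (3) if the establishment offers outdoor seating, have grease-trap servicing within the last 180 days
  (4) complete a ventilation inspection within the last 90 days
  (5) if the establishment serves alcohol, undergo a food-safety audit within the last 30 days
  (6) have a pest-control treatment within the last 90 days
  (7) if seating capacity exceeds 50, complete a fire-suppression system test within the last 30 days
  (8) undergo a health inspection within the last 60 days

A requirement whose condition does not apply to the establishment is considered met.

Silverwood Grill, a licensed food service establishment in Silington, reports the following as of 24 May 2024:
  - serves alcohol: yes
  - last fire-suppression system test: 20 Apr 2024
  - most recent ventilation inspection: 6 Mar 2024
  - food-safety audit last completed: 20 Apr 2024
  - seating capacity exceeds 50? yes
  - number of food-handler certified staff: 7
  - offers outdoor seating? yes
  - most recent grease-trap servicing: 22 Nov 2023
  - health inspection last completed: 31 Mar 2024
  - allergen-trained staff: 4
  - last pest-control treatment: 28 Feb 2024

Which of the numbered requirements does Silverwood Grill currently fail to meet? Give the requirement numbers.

3, 5, 7

1. allergen-trained staff 4 ≥ 3 → met
2. food-handler certified staff 7 ≥ 4 → met
3. condition 'offers outdoor seating' holds; grease-trap servicing 184 days ago vs limit 180 → not met
4. ventilation inspection 79 days ago vs limit 90 → met
5. condition 'serves alcohol' holds; food-safety audit 34 days ago vs limit 30 → not met
6. pest-control treatment 86 days ago vs limit 90 → met
7. condition 'seating capacity exceeds 50' holds; fire-suppression system test 34 days ago vs limit 30 → not met
8. health inspection 54 days ago vs limit 60 → met
Not met: 3, 5, 7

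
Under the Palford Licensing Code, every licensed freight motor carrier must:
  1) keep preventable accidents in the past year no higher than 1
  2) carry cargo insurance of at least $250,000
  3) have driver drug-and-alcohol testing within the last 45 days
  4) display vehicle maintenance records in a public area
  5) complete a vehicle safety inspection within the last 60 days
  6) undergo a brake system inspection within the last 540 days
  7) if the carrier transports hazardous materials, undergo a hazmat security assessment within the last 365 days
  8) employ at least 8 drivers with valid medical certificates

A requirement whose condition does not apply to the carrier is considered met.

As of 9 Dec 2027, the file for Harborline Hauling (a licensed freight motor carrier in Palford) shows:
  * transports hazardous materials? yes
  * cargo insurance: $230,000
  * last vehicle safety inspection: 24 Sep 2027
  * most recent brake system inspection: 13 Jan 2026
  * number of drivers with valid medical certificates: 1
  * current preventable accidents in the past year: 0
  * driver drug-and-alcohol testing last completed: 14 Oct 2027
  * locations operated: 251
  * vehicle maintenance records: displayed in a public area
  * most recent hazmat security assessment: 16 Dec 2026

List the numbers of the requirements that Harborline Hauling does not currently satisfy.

1. preventable accidents in the past year 0 ≤ 1 → met
2. cargo insurance $230,000 < $250,000 → not met
3. driver drug-and-alcohol testing 56 days ago vs limit 45 → not met
4. vehicle maintenance records present → met
5. vehicle safety inspection 76 days ago vs limit 60 → not met
6. brake system inspection 695 days ago vs limit 540 → not met
7. condition 'transports hazardous materials' holds; hazmat security assessment 358 days ago vs limit 365 → met
8. drivers with valid medical certificates 1 < 8 → not met
Not met: 2, 3, 5, 6, 8

2, 3, 5, 6, 8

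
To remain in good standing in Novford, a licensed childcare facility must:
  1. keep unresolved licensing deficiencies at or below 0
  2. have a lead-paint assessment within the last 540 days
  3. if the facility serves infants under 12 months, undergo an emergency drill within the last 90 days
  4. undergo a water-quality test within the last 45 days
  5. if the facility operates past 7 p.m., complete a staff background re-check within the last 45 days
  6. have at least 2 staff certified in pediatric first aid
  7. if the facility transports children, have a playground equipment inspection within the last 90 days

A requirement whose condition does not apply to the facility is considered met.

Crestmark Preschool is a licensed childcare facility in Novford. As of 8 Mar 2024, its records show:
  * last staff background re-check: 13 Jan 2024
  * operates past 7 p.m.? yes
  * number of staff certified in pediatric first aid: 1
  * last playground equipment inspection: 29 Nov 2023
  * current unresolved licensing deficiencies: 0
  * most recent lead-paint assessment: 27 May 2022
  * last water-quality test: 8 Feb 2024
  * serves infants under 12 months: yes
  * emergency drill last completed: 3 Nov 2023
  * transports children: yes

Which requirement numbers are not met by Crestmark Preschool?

2, 3, 5, 6, 7

1. unresolved licensing deficiencies 0 ≤ 0 → met
2. lead-paint assessment 651 days ago vs limit 540 → not met
3. condition 'serves infants under 12 months' holds; emergency drill 126 days ago vs limit 90 → not met
4. water-quality test 29 days ago vs limit 45 → met
5. condition 'operates past 7 p.m.' holds; staff background re-check 55 days ago vs limit 45 → not met
6. staff certified in pediatric first aid 1 < 2 → not met
7. condition 'transports children' holds; playground equipment inspection 100 days ago vs limit 90 → not met
Not met: 2, 3, 5, 6, 7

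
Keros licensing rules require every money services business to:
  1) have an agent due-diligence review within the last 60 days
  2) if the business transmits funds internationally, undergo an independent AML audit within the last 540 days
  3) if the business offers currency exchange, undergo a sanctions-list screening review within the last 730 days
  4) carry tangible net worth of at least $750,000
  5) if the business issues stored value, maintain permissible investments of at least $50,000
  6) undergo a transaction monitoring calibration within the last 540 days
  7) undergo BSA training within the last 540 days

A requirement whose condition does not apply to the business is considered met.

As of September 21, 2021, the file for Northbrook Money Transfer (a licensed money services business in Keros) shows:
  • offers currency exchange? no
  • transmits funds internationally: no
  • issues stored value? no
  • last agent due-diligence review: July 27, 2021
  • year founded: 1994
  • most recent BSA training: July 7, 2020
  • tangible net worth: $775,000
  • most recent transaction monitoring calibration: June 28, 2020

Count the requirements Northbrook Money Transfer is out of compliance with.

1. agent due-diligence review 56 days ago vs limit 60 → met
2. condition 'transmits funds internationally' does not hold → requirement n/a → met
3. condition 'offers currency exchange' does not hold → requirement n/a → met
4. tangible net worth $775,000 ≥ $750,000 → met
5. condition 'issues stored value' does not hold → requirement n/a → met
6. transaction monitoring calibration 450 days ago vs limit 540 → met
7. BSA training 441 days ago vs limit 540 → met
Not met: 0 of 7

0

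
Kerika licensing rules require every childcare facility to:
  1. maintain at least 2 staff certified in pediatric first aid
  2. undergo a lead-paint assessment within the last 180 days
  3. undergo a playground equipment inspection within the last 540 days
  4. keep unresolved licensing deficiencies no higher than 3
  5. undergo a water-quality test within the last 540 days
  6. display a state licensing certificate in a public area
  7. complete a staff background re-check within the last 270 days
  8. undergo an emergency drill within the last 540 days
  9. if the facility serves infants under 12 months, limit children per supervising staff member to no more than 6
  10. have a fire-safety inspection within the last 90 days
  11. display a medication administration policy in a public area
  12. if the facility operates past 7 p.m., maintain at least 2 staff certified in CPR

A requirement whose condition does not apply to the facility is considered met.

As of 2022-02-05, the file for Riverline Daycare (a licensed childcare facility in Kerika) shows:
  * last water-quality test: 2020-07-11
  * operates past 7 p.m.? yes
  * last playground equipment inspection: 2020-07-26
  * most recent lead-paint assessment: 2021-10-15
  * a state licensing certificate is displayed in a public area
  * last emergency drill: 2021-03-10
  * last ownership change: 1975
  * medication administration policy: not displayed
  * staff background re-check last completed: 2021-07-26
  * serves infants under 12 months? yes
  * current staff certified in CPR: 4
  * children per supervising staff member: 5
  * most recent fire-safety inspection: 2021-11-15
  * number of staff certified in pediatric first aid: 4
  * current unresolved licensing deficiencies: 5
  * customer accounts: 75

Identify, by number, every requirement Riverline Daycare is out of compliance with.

1. staff certified in pediatric first aid 4 ≥ 2 → met
2. lead-paint assessment 113 days ago vs limit 180 → met
3. playground equipment inspection 559 days ago vs limit 540 → not met
4. unresolved licensing deficiencies 5 > 3 → not met
5. water-quality test 574 days ago vs limit 540 → not met
6. state licensing certificate present → met
7. staff background re-check 194 days ago vs limit 270 → met
8. emergency drill 332 days ago vs limit 540 → met
9. condition 'serves infants under 12 months' holds; children per supervising staff member 5 ≤ 6 → met
10. fire-safety inspection 82 days ago vs limit 90 → met
11. medication administration policy absent → not met
12. condition 'operates past 7 p.m.' holds; staff certified in CPR 4 ≥ 2 → met
Not met: 3, 4, 5, 11

3, 4, 5, 11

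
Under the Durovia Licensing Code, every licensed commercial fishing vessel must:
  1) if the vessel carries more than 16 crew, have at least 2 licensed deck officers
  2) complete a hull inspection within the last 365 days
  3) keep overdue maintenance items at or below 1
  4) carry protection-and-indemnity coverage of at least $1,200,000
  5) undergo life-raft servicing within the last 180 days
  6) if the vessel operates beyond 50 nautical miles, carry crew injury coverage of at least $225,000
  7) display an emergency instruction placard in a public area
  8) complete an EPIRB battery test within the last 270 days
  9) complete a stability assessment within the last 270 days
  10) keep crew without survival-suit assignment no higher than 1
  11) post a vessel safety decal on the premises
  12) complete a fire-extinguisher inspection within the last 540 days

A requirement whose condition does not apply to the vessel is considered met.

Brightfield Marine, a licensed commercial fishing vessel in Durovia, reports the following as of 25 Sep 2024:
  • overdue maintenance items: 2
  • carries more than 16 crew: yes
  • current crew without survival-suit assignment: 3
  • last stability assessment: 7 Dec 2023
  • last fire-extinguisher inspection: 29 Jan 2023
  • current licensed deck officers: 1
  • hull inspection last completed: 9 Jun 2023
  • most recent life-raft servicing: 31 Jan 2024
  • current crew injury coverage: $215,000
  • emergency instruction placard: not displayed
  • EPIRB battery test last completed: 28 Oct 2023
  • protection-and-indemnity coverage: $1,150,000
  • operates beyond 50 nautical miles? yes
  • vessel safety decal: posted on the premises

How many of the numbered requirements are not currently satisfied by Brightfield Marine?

11

1. condition 'carries more than 16 crew' holds; licensed deck officers 1 < 2 → not met
2. hull inspection 474 days ago vs limit 365 → not met
3. overdue maintenance items 2 > 1 → not met
4. protection-and-indemnity coverage $1,150,000 < $1,200,000 → not met
5. life-raft servicing 238 days ago vs limit 180 → not met
6. condition 'operates beyond 50 nautical miles' holds; crew injury coverage $215,000 < $225,000 → not met
7. emergency instruction placard absent → not met
8. EPIRB battery test 333 days ago vs limit 270 → not met
9. stability assessment 293 days ago vs limit 270 → not met
10. crew without survival-suit assignment 3 > 1 → not met
11. vessel safety decal present → met
12. fire-extinguisher inspection 605 days ago vs limit 540 → not met
Not met: 11 of 12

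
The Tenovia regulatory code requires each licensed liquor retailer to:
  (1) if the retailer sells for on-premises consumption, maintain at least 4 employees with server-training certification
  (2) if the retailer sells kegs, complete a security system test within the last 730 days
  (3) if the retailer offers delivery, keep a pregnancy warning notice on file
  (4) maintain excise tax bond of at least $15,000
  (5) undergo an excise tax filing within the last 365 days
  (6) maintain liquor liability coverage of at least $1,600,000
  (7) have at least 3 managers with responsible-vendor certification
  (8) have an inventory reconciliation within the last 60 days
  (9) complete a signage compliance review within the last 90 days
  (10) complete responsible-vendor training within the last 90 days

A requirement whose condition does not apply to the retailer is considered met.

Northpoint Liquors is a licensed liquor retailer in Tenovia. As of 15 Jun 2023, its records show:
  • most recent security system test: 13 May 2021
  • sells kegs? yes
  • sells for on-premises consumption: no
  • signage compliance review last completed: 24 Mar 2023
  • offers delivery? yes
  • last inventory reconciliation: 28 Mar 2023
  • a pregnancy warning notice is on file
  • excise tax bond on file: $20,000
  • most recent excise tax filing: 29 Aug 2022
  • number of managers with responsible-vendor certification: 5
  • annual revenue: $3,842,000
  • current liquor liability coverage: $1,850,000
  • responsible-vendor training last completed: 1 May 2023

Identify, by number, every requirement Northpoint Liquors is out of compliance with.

1. condition 'sells for on-premises consumption' does not hold → requirement n/a → met
2. condition 'sells kegs' holds; security system test 763 days ago vs limit 730 → not met
3. condition 'offers delivery' holds; pregnancy warning notice present → met
4. excise tax bond $20,000 ≥ $15,000 → met
5. excise tax filing 290 days ago vs limit 365 → met
6. liquor liability coverage $1,850,000 ≥ $1,600,000 → met
7. managers with responsible-vendor certification 5 ≥ 3 → met
8. inventory reconciliation 79 days ago vs limit 60 → not met
9. signage compliance review 83 days ago vs limit 90 → met
10. responsible-vendor training 45 days ago vs limit 90 → met
Not met: 2, 8

2, 8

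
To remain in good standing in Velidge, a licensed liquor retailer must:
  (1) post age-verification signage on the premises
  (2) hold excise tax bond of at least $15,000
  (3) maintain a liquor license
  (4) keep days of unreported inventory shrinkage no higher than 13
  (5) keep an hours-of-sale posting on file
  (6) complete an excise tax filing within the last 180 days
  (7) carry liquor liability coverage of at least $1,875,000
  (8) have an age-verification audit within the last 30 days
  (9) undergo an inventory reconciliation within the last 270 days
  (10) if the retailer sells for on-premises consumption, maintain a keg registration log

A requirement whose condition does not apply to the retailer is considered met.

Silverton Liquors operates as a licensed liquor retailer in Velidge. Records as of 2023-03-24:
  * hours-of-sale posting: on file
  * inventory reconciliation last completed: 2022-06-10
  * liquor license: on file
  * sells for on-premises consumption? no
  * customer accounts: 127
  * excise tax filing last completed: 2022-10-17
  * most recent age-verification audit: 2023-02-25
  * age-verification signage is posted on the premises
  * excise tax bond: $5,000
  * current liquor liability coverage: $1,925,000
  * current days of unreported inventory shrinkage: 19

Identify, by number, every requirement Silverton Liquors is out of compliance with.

2, 4, 9

1. age-verification signage present → met
2. excise tax bond $5,000 < $15,000 → not met
3. liquor license present → met
4. days of unreported inventory shrinkage 19 > 13 → not met
5. hours-of-sale posting present → met
6. excise tax filing 158 days ago vs limit 180 → met
7. liquor liability coverage $1,925,000 ≥ $1,875,000 → met
8. age-verification audit 27 days ago vs limit 30 → met
9. inventory reconciliation 287 days ago vs limit 270 → not met
10. condition 'sells for on-premises consumption' does not hold → requirement n/a → met
Not met: 2, 4, 9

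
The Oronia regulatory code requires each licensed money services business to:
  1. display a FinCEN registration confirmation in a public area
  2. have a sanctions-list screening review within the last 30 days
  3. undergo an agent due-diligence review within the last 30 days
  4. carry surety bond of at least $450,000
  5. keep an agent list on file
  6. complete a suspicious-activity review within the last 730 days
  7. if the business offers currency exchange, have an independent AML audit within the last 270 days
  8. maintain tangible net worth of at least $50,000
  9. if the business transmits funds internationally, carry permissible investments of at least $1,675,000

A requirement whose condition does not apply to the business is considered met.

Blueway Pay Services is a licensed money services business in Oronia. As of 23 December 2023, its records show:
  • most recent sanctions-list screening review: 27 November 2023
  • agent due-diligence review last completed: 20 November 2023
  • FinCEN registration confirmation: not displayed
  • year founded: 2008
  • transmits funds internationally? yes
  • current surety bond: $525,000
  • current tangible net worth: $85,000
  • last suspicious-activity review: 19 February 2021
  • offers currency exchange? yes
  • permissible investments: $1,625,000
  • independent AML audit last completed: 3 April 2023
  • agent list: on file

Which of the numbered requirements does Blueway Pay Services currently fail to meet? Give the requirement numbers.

1. FinCEN registration confirmation absent → not met
2. sanctions-list screening review 26 days ago vs limit 30 → met
3. agent due-diligence review 33 days ago vs limit 30 → not met
4. surety bond $525,000 ≥ $450,000 → met
5. agent list present → met
6. suspicious-activity review 1037 days ago vs limit 730 → not met
7. condition 'offers currency exchange' holds; independent AML audit 264 days ago vs limit 270 → met
8. tangible net worth $85,000 ≥ $50,000 → met
9. condition 'transmits funds internationally' holds; permissible investments $1,625,000 < $1,675,000 → not met
Not met: 1, 3, 6, 9

1, 3, 6, 9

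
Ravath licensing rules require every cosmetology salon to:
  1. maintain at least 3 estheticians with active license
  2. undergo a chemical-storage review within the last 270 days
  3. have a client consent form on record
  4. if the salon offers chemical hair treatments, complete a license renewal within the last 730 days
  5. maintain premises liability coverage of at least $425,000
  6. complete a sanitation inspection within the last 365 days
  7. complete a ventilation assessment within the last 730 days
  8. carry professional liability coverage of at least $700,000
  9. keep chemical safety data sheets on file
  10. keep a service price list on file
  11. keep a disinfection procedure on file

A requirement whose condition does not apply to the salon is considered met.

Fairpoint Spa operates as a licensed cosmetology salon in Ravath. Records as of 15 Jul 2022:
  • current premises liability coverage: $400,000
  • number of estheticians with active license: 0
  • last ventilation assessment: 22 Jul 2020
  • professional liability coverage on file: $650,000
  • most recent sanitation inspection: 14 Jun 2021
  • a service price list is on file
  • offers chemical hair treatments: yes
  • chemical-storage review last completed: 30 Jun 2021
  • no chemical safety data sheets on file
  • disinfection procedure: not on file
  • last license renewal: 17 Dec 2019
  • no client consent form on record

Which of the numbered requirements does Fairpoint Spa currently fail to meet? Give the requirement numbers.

1, 2, 3, 4, 5, 6, 8, 9, 11

1. estheticians with active license 0 < 3 → not met
2. chemical-storage review 380 days ago vs limit 270 → not met
3. client consent form absent → not met
4. condition 'offers chemical hair treatments' holds; license renewal 941 days ago vs limit 730 → not met
5. premises liability coverage $400,000 < $425,000 → not met
6. sanitation inspection 396 days ago vs limit 365 → not met
7. ventilation assessment 723 days ago vs limit 730 → met
8. professional liability coverage $650,000 < $700,000 → not met
9. chemical safety data sheets absent → not met
10. service price list present → met
11. disinfection procedure absent → not met
Not met: 1, 2, 3, 4, 5, 6, 8, 9, 11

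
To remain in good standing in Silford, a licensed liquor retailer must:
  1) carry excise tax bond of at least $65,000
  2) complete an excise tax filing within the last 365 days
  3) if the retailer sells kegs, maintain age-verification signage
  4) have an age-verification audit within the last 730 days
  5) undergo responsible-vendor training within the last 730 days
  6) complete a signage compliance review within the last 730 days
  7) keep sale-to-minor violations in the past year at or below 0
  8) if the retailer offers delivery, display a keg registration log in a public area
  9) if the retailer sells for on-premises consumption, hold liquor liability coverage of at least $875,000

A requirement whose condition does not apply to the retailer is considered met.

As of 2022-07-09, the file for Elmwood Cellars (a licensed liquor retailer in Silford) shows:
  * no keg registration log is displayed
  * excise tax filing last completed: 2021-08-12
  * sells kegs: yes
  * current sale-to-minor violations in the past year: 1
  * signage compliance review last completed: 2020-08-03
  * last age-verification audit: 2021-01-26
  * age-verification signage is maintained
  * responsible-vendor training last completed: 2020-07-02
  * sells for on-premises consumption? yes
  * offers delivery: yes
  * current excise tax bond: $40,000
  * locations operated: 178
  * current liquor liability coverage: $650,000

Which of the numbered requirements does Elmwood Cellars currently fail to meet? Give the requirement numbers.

1, 5, 7, 8, 9

1. excise tax bond $40,000 < $65,000 → not met
2. excise tax filing 331 days ago vs limit 365 → met
3. condition 'sells kegs' holds; age-verification signage present → met
4. age-verification audit 529 days ago vs limit 730 → met
5. responsible-vendor training 737 days ago vs limit 730 → not met
6. signage compliance review 705 days ago vs limit 730 → met
7. sale-to-minor violations in the past year 1 > 0 → not met
8. condition 'offers delivery' holds; keg registration log absent → not met
9. condition 'sells for on-premises consumption' holds; liquor liability coverage $650,000 < $875,000 → not met
Not met: 1, 5, 7, 8, 9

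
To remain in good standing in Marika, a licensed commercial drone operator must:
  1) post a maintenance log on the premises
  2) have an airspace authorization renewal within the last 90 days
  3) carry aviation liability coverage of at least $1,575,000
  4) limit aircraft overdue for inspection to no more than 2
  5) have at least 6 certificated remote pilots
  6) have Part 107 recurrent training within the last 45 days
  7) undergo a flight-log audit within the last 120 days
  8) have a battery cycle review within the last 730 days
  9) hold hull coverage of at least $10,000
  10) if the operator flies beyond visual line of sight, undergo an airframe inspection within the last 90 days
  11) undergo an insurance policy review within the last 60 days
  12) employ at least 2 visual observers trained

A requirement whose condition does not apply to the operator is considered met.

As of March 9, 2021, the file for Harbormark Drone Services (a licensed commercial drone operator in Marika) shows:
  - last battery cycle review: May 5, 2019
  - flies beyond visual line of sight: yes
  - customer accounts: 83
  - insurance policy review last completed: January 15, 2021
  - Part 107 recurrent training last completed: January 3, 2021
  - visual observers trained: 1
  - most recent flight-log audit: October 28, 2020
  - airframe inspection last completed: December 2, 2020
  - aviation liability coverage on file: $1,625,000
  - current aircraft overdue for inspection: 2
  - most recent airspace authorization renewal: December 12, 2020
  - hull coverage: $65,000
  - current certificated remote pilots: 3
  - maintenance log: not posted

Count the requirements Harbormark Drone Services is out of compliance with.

1. maintenance log absent → not met
2. airspace authorization renewal 87 days ago vs limit 90 → met
3. aviation liability coverage $1,625,000 ≥ $1,575,000 → met
4. aircraft overdue for inspection 2 ≤ 2 → met
5. certificated remote pilots 3 < 6 → not met
6. Part 107 recurrent training 65 days ago vs limit 45 → not met
7. flight-log audit 132 days ago vs limit 120 → not met
8. battery cycle review 674 days ago vs limit 730 → met
9. hull coverage $65,000 ≥ $10,000 → met
10. condition 'flies beyond visual line of sight' holds; airframe inspection 97 days ago vs limit 90 → not met
11. insurance policy review 53 days ago vs limit 60 → met
12. visual observers trained 1 < 2 → not met
Not met: 6 of 12

6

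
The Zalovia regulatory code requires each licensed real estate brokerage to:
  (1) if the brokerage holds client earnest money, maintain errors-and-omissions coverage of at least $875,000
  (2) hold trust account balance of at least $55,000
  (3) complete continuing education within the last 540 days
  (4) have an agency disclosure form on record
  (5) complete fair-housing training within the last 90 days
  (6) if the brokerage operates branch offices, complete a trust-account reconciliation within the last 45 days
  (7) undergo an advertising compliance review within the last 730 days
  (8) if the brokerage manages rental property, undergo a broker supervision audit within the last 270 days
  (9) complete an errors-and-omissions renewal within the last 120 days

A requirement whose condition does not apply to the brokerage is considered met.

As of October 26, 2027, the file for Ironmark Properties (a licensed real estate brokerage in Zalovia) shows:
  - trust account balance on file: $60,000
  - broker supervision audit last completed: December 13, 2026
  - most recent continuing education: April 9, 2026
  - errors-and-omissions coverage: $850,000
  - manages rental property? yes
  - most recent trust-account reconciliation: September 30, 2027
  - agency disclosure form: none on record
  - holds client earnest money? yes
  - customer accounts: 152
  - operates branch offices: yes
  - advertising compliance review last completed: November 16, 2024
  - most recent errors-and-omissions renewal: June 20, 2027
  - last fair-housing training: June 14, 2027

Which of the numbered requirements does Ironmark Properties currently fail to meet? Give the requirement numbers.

1, 3, 4, 5, 7, 8, 9

1. condition 'holds client earnest money' holds; errors-and-omissions coverage $850,000 < $875,000 → not met
2. trust account balance $60,000 ≥ $55,000 → met
3. continuing education 565 days ago vs limit 540 → not met
4. agency disclosure form absent → not met
5. fair-housing training 134 days ago vs limit 90 → not met
6. condition 'operates branch offices' holds; trust-account reconciliation 26 days ago vs limit 45 → met
7. advertising compliance review 1074 days ago vs limit 730 → not met
8. condition 'manages rental property' holds; broker supervision audit 317 days ago vs limit 270 → not met
9. errors-and-omissions renewal 128 days ago vs limit 120 → not met
Not met: 1, 3, 4, 5, 7, 8, 9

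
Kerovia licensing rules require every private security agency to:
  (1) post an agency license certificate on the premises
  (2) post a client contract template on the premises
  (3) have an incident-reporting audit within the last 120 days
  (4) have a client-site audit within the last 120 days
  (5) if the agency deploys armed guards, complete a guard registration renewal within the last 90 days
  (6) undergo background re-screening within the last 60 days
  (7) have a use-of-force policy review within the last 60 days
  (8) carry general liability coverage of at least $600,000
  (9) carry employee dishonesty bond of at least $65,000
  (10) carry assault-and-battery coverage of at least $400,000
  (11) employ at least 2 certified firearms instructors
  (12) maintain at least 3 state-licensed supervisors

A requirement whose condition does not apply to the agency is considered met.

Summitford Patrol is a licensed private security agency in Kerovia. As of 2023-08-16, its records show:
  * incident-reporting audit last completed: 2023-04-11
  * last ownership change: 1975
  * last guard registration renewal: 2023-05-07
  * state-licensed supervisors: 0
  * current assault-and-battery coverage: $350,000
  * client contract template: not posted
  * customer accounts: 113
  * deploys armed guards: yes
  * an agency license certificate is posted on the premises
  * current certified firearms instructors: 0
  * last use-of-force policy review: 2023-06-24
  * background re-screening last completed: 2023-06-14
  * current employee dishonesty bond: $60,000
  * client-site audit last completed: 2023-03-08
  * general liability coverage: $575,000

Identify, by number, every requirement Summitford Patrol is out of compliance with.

1. agency license certificate present → met
2. client contract template absent → not met
3. incident-reporting audit 127 days ago vs limit 120 → not met
4. client-site audit 161 days ago vs limit 120 → not met
5. condition 'deploys armed guards' holds; guard registration renewal 101 days ago vs limit 90 → not met
6. background re-screening 63 days ago vs limit 60 → not met
7. use-of-force policy review 53 days ago vs limit 60 → met
8. general liability coverage $575,000 < $600,000 → not met
9. employee dishonesty bond $60,000 < $65,000 → not met
10. assault-and-battery coverage $350,000 < $400,000 → not met
11. certified firearms instructors 0 < 2 → not met
12. state-licensed supervisors 0 < 3 → not met
Not met: 2, 3, 4, 5, 6, 8, 9, 10, 11, 12

2, 3, 4, 5, 6, 8, 9, 10, 11, 12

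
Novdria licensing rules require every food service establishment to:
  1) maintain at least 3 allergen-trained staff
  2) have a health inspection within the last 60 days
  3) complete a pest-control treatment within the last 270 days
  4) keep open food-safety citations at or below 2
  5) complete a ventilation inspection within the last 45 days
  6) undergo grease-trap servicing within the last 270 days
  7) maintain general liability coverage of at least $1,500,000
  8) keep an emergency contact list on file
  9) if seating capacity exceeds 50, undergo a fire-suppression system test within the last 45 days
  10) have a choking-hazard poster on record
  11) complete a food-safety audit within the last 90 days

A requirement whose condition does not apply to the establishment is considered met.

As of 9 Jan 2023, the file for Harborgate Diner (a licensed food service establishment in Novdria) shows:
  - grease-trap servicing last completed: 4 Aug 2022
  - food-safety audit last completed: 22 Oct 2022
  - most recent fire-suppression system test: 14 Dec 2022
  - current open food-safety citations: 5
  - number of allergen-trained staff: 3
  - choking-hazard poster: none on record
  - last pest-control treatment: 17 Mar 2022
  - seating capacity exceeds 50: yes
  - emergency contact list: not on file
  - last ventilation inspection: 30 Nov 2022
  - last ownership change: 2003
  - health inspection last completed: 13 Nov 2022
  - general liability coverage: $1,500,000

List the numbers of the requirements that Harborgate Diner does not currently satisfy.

1. allergen-trained staff 3 ≥ 3 → met
2. health inspection 57 days ago vs limit 60 → met
3. pest-control treatment 298 days ago vs limit 270 → not met
4. open food-safety citations 5 > 2 → not met
5. ventilation inspection 40 days ago vs limit 45 → met
6. grease-trap servicing 158 days ago vs limit 270 → met
7. general liability coverage $1,500,000 ≥ $1,500,000 → met
8. emergency contact list absent → not met
9. condition 'seating capacity exceeds 50' holds; fire-suppression system test 26 days ago vs limit 45 → met
10. choking-hazard poster absent → not met
11. food-safety audit 79 days ago vs limit 90 → met
Not met: 3, 4, 8, 10

3, 4, 8, 10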